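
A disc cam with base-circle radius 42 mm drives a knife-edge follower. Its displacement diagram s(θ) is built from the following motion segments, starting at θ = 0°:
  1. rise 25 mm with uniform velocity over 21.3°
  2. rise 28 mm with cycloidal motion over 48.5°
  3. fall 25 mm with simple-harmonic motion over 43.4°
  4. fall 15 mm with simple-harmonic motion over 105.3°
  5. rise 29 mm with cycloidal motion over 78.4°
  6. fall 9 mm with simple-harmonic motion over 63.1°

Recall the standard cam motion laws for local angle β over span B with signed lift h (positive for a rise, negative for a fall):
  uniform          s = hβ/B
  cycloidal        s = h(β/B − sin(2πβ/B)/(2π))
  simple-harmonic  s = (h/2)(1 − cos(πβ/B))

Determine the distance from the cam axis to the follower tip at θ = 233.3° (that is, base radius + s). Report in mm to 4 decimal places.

seg 1 [0°–21.3°] uniform, h=25: full span → s += 25 → s = 25.0000
seg 2 [21.3°–69.8°] cycloidal, h=28: full span → s += 28 → s = 53.0000
seg 3 [69.8°–113.2°] simple-harmonic, h=-25: full span → s += -25 → s = 28.0000
seg 4 [113.2°–218.5°] simple-harmonic, h=-15: full span → s += -15 → s = 13.0000
seg 5 [218.5°–296.9°] cycloidal, h=29: θ=233.3° here. β=14.8, B=78.4. 29·(0.1888 − sin(2π·0.1888)/(2π)) = 1.1963 → s = 14.1963
radial distance = base radius + s = 42 + 14.1963 = 56.1963

56.1963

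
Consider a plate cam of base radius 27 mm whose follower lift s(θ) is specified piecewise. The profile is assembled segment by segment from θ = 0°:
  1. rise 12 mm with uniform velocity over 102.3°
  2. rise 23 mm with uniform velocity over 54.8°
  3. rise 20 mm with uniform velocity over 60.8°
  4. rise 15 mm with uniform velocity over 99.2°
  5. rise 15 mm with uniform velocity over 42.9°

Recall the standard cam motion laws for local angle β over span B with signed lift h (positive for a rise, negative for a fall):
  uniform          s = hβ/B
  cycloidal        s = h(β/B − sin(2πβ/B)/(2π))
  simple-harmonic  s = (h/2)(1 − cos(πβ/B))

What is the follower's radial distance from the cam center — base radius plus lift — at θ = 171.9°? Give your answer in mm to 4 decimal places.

seg 1 [0°–102.3°] uniform, h=12: full span → s += 12 → s = 12.0000
seg 2 [102.3°–157.1°] uniform, h=23: full span → s += 23 → s = 35.0000
seg 3 [157.1°–217.9°] uniform, h=20: θ=171.9° here. β=14.8, B=60.8. 20·14.8/60.8 = 4.8684 → s = 39.8684
radial distance = base radius + s = 27 + 39.8684 = 66.8684

66.8684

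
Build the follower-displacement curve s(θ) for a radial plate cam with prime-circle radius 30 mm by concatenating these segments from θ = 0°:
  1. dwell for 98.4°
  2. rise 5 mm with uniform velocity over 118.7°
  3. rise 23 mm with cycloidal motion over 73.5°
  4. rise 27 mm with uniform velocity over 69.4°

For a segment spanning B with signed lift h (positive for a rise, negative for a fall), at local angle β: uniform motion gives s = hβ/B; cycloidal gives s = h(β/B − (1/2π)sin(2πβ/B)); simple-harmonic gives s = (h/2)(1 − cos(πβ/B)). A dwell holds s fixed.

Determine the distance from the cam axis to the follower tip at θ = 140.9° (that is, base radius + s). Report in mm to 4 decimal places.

seg 1 [0°–98.4°] dwell: s stays 0.0000
seg 2 [98.4°–217.1°] uniform, h=5: θ=140.9° here. β=42.5, B=118.7. 5·42.5/118.7 = 1.7902 → s = 1.7902
radial distance = base radius + s = 30 + 1.7902 = 31.7902

31.7902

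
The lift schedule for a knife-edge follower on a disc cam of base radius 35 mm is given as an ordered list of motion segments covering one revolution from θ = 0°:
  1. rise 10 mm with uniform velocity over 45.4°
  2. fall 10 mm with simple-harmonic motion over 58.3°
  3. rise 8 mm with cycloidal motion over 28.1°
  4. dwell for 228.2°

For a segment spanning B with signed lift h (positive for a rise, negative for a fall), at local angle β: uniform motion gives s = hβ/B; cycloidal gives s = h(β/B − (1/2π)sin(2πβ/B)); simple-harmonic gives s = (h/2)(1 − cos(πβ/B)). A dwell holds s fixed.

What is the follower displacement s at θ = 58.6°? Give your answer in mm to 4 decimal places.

seg 1 [0°–45.4°] uniform, h=10: full span → s += 10 → s = 10.0000
seg 2 [45.4°–103.7°] simple-harmonic, h=-10: θ=58.6° here. β=13.2, B=58.3. -10/2·(1 − cos(π·0.2264)) = -1.2124 → s = 8.7876

8.7876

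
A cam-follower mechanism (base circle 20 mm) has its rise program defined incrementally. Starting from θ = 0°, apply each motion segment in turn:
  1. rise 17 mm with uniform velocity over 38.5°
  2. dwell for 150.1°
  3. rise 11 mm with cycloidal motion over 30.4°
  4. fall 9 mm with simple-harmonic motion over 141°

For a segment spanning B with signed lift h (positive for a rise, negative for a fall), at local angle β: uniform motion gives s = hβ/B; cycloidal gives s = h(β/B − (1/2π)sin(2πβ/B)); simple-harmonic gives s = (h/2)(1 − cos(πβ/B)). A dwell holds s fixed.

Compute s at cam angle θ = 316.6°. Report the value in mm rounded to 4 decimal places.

seg 1 [0°–38.5°] uniform, h=17: full span → s += 17 → s = 17.0000
seg 2 [38.5°–188.6°] dwell: s stays 17.0000
seg 3 [188.6°–219°] cycloidal, h=11: full span → s += 11 → s = 28.0000
seg 4 [219°–360°] simple-harmonic, h=-9: θ=316.6° here. β=97.6, B=141. -9/2·(1 − cos(π·0.6922)) = -7.0550 → s = 20.9450

20.9450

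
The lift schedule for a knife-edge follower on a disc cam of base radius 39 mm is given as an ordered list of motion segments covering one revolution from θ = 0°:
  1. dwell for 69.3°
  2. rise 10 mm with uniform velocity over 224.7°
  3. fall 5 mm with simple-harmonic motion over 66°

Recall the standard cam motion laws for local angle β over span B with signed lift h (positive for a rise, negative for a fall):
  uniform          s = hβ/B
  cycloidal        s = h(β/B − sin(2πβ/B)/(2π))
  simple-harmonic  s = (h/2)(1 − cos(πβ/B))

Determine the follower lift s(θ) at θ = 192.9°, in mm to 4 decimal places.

seg 1 [0°–69.3°] dwell: s stays 0.0000
seg 2 [69.3°–294°] uniform, h=10: θ=192.9° here. β=123.6, B=224.7. 10·123.6/224.7 = 5.5007 → s = 5.5007

5.5007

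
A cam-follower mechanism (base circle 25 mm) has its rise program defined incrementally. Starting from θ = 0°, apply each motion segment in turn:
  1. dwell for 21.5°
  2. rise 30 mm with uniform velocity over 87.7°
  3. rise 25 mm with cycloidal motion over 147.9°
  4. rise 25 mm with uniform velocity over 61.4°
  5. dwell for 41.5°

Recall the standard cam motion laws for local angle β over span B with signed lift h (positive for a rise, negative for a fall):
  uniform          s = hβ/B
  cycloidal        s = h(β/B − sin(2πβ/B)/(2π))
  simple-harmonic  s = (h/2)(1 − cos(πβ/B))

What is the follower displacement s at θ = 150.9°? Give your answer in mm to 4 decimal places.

seg 1 [0°–21.5°] dwell: s stays 0.0000
seg 2 [21.5°–109.2°] uniform, h=30: full span → s += 30 → s = 30.0000
seg 3 [109.2°–257.1°] cycloidal, h=25: θ=150.9° here. β=41.7, B=147.9. 25·(0.2819 − sin(2π·0.2819)/(2π)) = 3.1497 → s = 33.1497

33.1497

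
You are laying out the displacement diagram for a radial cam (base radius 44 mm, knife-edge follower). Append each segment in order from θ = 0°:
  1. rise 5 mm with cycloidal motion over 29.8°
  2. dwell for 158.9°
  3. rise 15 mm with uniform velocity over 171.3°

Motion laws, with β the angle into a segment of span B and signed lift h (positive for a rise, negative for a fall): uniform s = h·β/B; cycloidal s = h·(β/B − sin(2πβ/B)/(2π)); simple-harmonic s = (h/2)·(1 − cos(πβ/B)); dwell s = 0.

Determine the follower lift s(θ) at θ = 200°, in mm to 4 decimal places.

seg 1 [0°–29.8°] cycloidal, h=5: full span → s += 5 → s = 5.0000
seg 2 [29.8°–188.7°] dwell: s stays 5.0000
seg 3 [188.7°–360°] uniform, h=15: θ=200° here. β=11.3, B=171.3. 15·11.3/171.3 = 0.9895 → s = 5.9895

5.9895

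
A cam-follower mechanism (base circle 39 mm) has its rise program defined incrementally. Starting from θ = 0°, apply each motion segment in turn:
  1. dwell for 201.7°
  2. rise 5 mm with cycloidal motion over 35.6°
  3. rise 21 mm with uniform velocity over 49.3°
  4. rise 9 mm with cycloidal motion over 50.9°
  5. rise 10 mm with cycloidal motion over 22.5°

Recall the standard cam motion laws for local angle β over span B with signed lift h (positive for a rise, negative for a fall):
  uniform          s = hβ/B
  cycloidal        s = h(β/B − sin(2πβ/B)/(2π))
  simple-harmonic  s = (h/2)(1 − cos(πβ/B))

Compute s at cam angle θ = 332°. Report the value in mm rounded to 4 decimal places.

seg 1 [0°–201.7°] dwell: s stays 0.0000
seg 2 [201.7°–237.3°] cycloidal, h=5: full span → s += 5 → s = 5.0000
seg 3 [237.3°–286.6°] uniform, h=21: full span → s += 21 → s = 26.0000
seg 4 [286.6°–337.5°] cycloidal, h=9: θ=332° here. β=45.4, B=50.9. 9·(0.8919 − sin(2π·0.8919)/(2π)) = 8.9270 → s = 34.9270

34.9270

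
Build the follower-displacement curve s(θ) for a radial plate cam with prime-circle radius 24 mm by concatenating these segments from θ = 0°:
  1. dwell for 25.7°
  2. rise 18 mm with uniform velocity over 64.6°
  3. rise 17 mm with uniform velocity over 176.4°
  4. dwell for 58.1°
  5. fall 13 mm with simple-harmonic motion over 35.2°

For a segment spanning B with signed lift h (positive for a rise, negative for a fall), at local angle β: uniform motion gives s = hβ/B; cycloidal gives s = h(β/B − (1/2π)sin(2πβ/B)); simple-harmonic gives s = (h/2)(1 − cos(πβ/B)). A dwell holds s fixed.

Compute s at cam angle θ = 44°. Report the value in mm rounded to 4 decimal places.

seg 1 [0°–25.7°] dwell: s stays 0.0000
seg 2 [25.7°–90.3°] uniform, h=18: θ=44° here. β=18.3, B=64.6. 18·18.3/64.6 = 5.0991 → s = 5.0991

5.0991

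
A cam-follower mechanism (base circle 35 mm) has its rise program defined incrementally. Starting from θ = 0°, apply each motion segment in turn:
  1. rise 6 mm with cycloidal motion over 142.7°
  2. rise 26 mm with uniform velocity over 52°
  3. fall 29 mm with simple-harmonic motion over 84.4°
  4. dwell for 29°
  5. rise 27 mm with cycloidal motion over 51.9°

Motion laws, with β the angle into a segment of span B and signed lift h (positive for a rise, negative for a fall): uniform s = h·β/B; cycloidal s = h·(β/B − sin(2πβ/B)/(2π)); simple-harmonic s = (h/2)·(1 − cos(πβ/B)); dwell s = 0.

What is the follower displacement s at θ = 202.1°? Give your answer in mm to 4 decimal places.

seg 1 [0°–142.7°] cycloidal, h=6: full span → s += 6 → s = 6.0000
seg 2 [142.7°–194.7°] uniform, h=26: full span → s += 26 → s = 32.0000
seg 3 [194.7°–279.1°] simple-harmonic, h=-29: θ=202.1° here. β=7.4, B=84.4. -29/2·(1 − cos(π·0.0877)) = -0.5466 → s = 31.4534

31.4534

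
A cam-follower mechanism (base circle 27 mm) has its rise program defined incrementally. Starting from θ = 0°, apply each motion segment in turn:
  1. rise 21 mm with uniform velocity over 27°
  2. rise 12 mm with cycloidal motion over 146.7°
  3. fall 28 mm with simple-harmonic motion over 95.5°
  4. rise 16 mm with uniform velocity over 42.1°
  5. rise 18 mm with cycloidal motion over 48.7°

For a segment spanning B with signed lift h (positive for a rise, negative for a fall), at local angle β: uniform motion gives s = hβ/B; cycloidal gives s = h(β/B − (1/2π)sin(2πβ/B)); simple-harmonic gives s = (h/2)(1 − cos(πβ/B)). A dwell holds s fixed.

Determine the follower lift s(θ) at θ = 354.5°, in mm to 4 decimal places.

seg 1 [0°–27°] uniform, h=21: full span → s += 21 → s = 21.0000
seg 2 [27°–173.7°] cycloidal, h=12: full span → s += 12 → s = 33.0000
seg 3 [173.7°–269.2°] simple-harmonic, h=-28: full span → s += -28 → s = 5.0000
seg 4 [269.2°–311.3°] uniform, h=16: full span → s += 16 → s = 21.0000
seg 5 [311.3°–360°] cycloidal, h=18: θ=354.5° here. β=43.2, B=48.7. 18·(0.8871 − sin(2π·0.8871)/(2π)) = 17.8336 → s = 38.8336

38.8336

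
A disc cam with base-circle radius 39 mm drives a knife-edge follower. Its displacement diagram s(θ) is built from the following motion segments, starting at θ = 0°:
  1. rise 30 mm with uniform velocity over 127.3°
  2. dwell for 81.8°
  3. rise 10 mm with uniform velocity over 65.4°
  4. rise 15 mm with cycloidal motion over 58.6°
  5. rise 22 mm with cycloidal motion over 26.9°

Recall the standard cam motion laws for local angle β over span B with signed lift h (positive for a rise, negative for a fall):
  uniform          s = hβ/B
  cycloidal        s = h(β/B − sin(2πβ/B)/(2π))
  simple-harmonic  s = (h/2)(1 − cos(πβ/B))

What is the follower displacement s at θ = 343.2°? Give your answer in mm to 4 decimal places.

seg 1 [0°–127.3°] uniform, h=30: full span → s += 30 → s = 30.0000
seg 2 [127.3°–209.1°] dwell: s stays 30.0000
seg 3 [209.1°–274.5°] uniform, h=10: full span → s += 10 → s = 40.0000
seg 4 [274.5°–333.1°] cycloidal, h=15: full span → s += 15 → s = 55.0000
seg 5 [333.1°–360°] cycloidal, h=22: θ=343.2° here. β=10.1, B=26.9. 22·(0.3755 − sin(2π·0.3755)/(2π)) = 5.7916 → s = 60.7916

60.7916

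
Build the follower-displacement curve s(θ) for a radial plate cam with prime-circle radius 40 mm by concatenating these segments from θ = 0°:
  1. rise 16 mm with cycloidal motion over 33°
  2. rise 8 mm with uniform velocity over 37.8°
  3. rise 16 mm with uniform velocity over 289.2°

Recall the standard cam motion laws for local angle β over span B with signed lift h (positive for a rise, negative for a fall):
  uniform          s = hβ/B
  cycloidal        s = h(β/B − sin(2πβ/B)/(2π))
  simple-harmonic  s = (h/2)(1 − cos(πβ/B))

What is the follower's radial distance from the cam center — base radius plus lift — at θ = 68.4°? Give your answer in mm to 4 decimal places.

seg 1 [0°–33°] cycloidal, h=16: full span → s += 16 → s = 16.0000
seg 2 [33°–70.8°] uniform, h=8: θ=68.4° here. β=35.4, B=37.8. 8·35.4/37.8 = 7.4921 → s = 23.4921
radial distance = base radius + s = 40 + 23.4921 = 63.4921

63.4921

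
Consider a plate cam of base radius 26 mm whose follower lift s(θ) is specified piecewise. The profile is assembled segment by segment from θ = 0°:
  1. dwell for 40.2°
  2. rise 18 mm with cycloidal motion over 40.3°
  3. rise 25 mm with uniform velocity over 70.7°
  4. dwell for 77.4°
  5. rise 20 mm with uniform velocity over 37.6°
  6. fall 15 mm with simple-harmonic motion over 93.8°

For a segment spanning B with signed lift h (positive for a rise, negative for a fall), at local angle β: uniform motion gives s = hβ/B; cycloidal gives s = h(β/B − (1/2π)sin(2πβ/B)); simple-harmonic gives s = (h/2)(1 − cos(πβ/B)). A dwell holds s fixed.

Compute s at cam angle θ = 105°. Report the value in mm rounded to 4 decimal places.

seg 1 [0°–40.2°] dwell: s stays 0.0000
seg 2 [40.2°–80.5°] cycloidal, h=18: full span → s += 18 → s = 18.0000
seg 3 [80.5°–151.2°] uniform, h=25: θ=105° here. β=24.5, B=70.7. 25·24.5/70.7 = 8.6634 → s = 26.6634

26.6634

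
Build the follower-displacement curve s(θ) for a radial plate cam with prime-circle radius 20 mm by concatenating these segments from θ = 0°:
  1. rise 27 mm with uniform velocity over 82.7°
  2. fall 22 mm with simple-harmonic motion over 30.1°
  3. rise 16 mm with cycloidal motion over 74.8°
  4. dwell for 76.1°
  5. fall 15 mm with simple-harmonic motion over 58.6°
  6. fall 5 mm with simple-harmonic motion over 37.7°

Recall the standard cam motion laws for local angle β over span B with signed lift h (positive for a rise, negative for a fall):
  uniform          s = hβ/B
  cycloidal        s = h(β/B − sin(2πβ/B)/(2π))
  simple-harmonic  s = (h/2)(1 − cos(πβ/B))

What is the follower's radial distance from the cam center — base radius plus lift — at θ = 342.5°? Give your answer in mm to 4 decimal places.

seg 1 [0°–82.7°] uniform, h=27: full span → s += 27 → s = 27.0000
seg 2 [82.7°–112.8°] simple-harmonic, h=-22: full span → s += -22 → s = 5.0000
seg 3 [112.8°–187.6°] cycloidal, h=16: full span → s += 16 → s = 21.0000
seg 4 [187.6°–263.7°] dwell: s stays 21.0000
seg 5 [263.7°–322.3°] simple-harmonic, h=-15: full span → s += -15 → s = 6.0000
seg 6 [322.3°–360°] simple-harmonic, h=-5: θ=342.5° here. β=20.2, B=37.7. -5/2·(1 − cos(π·0.5358)) = -2.7807 → s = 3.2193
radial distance = base radius + s = 20 + 3.2193 = 23.2193

23.2193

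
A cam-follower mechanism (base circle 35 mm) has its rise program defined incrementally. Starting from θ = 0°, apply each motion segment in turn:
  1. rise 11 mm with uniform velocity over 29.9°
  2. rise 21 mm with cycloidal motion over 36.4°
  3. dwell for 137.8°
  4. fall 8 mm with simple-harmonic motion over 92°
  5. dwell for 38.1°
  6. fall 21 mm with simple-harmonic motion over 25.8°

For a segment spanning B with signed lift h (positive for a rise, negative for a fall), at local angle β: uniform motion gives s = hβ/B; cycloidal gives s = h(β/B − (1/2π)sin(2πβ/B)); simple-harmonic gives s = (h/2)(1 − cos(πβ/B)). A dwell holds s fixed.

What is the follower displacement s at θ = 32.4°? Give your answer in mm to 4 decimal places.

seg 1 [0°–29.9°] uniform, h=11: full span → s += 11 → s = 11.0000
seg 2 [29.9°–66.3°] cycloidal, h=21: θ=32.4° here. β=2.5, B=36.4. 21·(0.0687 − sin(2π·0.0687)/(2π)) = 0.0444 → s = 11.0444

11.0444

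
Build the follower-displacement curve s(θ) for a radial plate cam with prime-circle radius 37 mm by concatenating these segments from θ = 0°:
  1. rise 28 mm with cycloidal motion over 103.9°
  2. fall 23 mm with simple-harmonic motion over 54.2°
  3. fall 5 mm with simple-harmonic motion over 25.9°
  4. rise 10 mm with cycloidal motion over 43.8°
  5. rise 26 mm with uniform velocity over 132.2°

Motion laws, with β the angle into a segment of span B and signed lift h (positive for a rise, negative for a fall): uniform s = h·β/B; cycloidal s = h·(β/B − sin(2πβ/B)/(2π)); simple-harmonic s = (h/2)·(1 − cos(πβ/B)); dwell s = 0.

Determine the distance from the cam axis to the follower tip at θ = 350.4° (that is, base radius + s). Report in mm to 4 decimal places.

seg 1 [0°–103.9°] cycloidal, h=28: full span → s += 28 → s = 28.0000
seg 2 [103.9°–158.1°] simple-harmonic, h=-23: full span → s += -23 → s = 5.0000
seg 3 [158.1°–184°] simple-harmonic, h=-5: full span → s += -5 → s = 0.0000
seg 4 [184°–227.8°] cycloidal, h=10: full span → s += 10 → s = 10.0000
seg 5 [227.8°–360°] uniform, h=26: θ=350.4° here. β=122.6, B=132.2. 26·122.6/132.2 = 24.1120 → s = 34.1120
radial distance = base radius + s = 37 + 34.1120 = 71.1120

71.1120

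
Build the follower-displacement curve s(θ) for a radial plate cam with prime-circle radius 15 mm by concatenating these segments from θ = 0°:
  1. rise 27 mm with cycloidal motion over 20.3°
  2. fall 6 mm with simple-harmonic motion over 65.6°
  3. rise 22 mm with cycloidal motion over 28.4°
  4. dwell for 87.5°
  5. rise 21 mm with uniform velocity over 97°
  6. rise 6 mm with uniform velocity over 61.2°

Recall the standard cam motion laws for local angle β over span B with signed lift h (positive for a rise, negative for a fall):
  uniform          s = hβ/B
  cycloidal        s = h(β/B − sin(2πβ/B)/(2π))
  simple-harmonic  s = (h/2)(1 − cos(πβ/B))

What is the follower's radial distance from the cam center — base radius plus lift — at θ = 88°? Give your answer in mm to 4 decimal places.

seg 1 [0°–20.3°] cycloidal, h=27: full span → s += 27 → s = 27.0000
seg 2 [20.3°–85.9°] simple-harmonic, h=-6: full span → s += -6 → s = 21.0000
seg 3 [85.9°–114.3°] cycloidal, h=22: θ=88° here. β=2.1, B=28.4. 22·(0.0739 − sin(2π·0.0739)/(2π)) = 0.0579 → s = 21.0579
radial distance = base radius + s = 15 + 21.0579 = 36.0579

36.0579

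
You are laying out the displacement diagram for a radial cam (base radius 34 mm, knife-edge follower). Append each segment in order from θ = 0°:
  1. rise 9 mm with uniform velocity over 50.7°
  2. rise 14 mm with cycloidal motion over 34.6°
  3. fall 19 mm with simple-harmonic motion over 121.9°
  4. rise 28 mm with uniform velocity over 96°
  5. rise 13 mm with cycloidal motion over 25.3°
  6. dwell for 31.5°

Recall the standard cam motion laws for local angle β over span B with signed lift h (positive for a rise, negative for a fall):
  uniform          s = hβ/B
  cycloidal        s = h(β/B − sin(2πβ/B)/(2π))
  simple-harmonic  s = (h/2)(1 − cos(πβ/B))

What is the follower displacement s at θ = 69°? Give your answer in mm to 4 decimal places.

seg 1 [0°–50.7°] uniform, h=9: full span → s += 9 → s = 9.0000
seg 2 [50.7°–85.3°] cycloidal, h=14: θ=69° here. β=18.3, B=34.6. 14·(0.5289 − sin(2π·0.5289)/(2π)) = 7.8070 → s = 16.8070

16.8070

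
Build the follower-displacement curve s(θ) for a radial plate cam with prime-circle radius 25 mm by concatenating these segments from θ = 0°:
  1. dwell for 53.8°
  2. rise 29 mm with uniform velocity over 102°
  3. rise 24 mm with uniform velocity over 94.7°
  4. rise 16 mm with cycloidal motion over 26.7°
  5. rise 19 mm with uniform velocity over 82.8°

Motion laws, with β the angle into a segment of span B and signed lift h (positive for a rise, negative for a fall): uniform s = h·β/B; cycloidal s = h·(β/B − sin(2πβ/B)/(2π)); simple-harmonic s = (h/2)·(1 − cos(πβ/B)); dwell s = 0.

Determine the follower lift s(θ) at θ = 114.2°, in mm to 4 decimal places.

seg 1 [0°–53.8°] dwell: s stays 0.0000
seg 2 [53.8°–155.8°] uniform, h=29: θ=114.2° here. β=60.4, B=102. 29·60.4/102 = 17.1725 → s = 17.1725

17.1725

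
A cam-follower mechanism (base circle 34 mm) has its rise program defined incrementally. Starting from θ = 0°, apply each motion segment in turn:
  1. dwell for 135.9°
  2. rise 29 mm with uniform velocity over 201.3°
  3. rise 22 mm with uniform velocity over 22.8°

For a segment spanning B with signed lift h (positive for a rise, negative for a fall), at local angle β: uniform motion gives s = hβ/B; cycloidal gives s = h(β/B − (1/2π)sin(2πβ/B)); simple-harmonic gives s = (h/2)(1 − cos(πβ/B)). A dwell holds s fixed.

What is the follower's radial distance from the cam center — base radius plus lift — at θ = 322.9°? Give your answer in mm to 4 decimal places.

seg 1 [0°–135.9°] dwell: s stays 0.0000
seg 2 [135.9°–337.2°] uniform, h=29: θ=322.9° here. β=187, B=201.3. 29·187/201.3 = 26.9399 → s = 26.9399
radial distance = base radius + s = 34 + 26.9399 = 60.9399

60.9399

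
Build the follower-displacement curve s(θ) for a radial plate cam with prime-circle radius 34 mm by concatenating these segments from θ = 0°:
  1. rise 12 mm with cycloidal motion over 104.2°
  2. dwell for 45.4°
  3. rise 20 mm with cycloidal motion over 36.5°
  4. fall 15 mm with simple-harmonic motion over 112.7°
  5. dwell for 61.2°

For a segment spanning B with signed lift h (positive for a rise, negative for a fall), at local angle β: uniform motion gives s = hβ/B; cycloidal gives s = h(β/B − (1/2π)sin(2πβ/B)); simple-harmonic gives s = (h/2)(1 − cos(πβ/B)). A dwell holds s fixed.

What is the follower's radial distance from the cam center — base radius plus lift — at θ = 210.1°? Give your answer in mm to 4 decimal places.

seg 1 [0°–104.2°] cycloidal, h=12: full span → s += 12 → s = 12.0000
seg 2 [104.2°–149.6°] dwell: s stays 12.0000
seg 3 [149.6°–186.1°] cycloidal, h=20: full span → s += 20 → s = 32.0000
seg 4 [186.1°–298.8°] simple-harmonic, h=-15: θ=210.1° here. β=24, B=112.7. -15/2·(1 − cos(π·0.2130)) = -1.6168 → s = 30.3832
radial distance = base radius + s = 34 + 30.3832 = 64.3832

64.3832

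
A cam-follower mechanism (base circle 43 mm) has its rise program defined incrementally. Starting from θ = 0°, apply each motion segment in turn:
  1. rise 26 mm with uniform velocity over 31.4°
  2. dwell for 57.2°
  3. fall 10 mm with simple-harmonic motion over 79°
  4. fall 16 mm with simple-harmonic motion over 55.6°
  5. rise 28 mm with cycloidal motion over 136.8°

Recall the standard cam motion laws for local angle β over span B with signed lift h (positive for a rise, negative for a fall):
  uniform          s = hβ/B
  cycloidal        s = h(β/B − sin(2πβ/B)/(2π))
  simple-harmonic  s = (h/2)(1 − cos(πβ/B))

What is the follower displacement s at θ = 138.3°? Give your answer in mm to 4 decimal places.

seg 1 [0°–31.4°] uniform, h=26: full span → s += 26 → s = 26.0000
seg 2 [31.4°–88.6°] dwell: s stays 26.0000
seg 3 [88.6°–167.6°] simple-harmonic, h=-10: θ=138.3° here. β=49.7, B=79. -10/2·(1 − cos(π·0.6291)) = -6.9730 → s = 19.0270

19.0270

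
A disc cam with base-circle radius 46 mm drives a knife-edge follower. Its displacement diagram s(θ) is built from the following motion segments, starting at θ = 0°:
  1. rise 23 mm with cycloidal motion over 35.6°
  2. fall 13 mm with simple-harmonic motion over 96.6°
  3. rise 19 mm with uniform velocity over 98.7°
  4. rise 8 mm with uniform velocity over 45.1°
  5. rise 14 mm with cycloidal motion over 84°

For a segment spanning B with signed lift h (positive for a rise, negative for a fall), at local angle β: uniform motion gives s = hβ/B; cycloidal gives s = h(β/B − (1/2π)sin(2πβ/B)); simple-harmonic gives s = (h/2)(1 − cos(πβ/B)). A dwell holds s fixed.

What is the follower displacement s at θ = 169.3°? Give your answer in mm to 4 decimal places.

seg 1 [0°–35.6°] cycloidal, h=23: full span → s += 23 → s = 23.0000
seg 2 [35.6°–132.2°] simple-harmonic, h=-13: full span → s += -13 → s = 10.0000
seg 3 [132.2°–230.9°] uniform, h=19: θ=169.3° here. β=37.1, B=98.7. 19·37.1/98.7 = 7.1418 → s = 17.1418

17.1418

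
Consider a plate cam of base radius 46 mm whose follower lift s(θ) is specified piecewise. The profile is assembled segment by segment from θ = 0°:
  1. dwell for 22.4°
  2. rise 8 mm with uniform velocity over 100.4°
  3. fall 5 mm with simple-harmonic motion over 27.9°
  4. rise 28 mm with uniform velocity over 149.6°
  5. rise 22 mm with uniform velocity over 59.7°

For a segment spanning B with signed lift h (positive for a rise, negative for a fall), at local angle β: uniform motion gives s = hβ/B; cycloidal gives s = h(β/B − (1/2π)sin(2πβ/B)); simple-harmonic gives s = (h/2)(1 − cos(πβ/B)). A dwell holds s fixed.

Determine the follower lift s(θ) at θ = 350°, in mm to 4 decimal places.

seg 1 [0°–22.4°] dwell: s stays 0.0000
seg 2 [22.4°–122.8°] uniform, h=8: full span → s += 8 → s = 8.0000
seg 3 [122.8°–150.7°] simple-harmonic, h=-5: full span → s += -5 → s = 3.0000
seg 4 [150.7°–300.3°] uniform, h=28: full span → s += 28 → s = 31.0000
seg 5 [300.3°–360°] uniform, h=22: θ=350° here. β=49.7, B=59.7. 22·49.7/59.7 = 18.3149 → s = 49.3149

49.3149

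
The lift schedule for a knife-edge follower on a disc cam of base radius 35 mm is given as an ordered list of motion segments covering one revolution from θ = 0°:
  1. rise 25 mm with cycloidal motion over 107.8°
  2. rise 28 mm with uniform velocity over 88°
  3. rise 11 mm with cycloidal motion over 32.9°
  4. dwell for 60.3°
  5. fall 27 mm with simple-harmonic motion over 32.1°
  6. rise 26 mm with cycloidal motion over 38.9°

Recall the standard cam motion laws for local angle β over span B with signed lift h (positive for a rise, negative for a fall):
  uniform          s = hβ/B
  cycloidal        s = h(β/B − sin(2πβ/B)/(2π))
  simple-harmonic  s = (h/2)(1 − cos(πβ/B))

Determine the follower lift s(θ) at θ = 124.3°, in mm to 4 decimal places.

seg 1 [0°–107.8°] cycloidal, h=25: full span → s += 25 → s = 25.0000
seg 2 [107.8°–195.8°] uniform, h=28: θ=124.3° here. β=16.5, B=88. 28·16.5/88 = 5.2500 → s = 30.2500

30.2500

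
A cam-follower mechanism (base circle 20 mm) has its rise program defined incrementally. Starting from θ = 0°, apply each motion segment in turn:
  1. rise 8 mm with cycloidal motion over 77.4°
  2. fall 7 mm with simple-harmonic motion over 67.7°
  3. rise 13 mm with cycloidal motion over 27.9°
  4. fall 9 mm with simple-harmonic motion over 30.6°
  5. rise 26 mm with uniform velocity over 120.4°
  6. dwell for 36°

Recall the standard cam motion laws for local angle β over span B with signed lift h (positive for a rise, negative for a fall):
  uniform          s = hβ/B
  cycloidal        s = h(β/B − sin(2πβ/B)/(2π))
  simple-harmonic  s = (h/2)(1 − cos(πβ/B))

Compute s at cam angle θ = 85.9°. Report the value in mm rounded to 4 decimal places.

seg 1 [0°–77.4°] cycloidal, h=8: full span → s += 8 → s = 8.0000
seg 2 [77.4°–145.1°] simple-harmonic, h=-7: θ=85.9° here. β=8.5, B=67.7. -7/2·(1 − cos(π·0.1256)) = -0.2688 → s = 7.7312

7.7312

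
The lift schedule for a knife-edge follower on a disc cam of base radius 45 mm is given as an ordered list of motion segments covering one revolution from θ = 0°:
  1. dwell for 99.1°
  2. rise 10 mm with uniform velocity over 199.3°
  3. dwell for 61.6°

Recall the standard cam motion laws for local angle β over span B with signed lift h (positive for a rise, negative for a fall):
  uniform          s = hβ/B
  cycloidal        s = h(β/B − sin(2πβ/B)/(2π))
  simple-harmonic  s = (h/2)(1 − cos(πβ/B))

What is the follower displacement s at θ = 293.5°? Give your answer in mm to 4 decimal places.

seg 1 [0°–99.1°] dwell: s stays 0.0000
seg 2 [99.1°–298.4°] uniform, h=10: θ=293.5° here. β=194.4, B=199.3. 10·194.4/199.3 = 9.7541 → s = 9.7541

9.7541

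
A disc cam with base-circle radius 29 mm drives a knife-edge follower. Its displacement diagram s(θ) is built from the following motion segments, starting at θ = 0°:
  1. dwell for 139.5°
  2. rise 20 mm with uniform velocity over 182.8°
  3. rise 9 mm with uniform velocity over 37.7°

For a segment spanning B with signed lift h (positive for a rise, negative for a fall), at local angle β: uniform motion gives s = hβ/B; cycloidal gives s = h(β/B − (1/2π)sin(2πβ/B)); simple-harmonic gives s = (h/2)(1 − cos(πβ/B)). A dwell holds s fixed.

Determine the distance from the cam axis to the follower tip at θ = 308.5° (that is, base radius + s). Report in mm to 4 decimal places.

seg 1 [0°–139.5°] dwell: s stays 0.0000
seg 2 [139.5°–322.3°] uniform, h=20: θ=308.5° here. β=169, B=182.8. 20·169/182.8 = 18.4902 → s = 18.4902
radial distance = base radius + s = 29 + 18.4902 = 47.4902

47.4902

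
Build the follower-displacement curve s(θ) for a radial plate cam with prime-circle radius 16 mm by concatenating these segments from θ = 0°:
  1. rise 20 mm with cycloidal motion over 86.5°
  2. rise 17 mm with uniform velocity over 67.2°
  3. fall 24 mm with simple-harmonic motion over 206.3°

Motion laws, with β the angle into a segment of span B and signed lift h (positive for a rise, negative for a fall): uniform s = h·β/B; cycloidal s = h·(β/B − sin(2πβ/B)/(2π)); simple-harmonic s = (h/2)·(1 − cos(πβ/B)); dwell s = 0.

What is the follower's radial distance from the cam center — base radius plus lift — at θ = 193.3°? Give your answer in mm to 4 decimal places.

seg 1 [0°–86.5°] cycloidal, h=20: full span → s += 20 → s = 20.0000
seg 2 [86.5°–153.7°] uniform, h=17: full span → s += 17 → s = 37.0000
seg 3 [153.7°–360°] simple-harmonic, h=-24: θ=193.3° here. β=39.6, B=206.3. -24/2·(1 − cos(π·0.1920)) = -2.1166 → s = 34.8834
radial distance = base radius + s = 16 + 34.8834 = 50.8834

50.8834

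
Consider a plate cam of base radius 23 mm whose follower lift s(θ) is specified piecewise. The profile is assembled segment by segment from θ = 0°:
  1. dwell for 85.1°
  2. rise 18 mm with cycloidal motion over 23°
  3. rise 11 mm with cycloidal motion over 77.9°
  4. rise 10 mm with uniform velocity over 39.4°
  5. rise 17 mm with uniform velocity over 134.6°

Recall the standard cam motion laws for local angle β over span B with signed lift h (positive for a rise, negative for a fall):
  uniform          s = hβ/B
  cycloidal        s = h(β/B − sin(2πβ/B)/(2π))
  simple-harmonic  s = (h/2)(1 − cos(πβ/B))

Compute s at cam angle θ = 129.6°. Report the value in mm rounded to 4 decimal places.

seg 1 [0°–85.1°] dwell: s stays 0.0000
seg 2 [85.1°–108.1°] cycloidal, h=18: full span → s += 18 → s = 18.0000
seg 3 [108.1°–186°] cycloidal, h=11: θ=129.6° here. β=21.5, B=77.9. 11·(0.2760 − sin(2π·0.2760)/(2π)) = 1.3085 → s = 19.3085

19.3085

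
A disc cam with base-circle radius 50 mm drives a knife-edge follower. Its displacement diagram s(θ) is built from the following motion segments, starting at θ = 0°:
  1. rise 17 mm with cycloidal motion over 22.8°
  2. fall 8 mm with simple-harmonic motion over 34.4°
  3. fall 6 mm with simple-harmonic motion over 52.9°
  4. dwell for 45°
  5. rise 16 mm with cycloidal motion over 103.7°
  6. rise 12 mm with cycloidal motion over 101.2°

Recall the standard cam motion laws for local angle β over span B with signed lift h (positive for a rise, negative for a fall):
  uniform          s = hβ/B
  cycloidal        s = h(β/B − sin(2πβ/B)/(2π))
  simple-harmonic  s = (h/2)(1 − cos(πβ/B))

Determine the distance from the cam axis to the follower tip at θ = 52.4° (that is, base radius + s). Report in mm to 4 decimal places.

seg 1 [0°–22.8°] cycloidal, h=17: full span → s += 17 → s = 17.0000
seg 2 [22.8°–57.2°] simple-harmonic, h=-8: θ=52.4° here. β=29.6, B=34.4. -8/2·(1 − cos(π·0.8605)) = -7.6218 → s = 9.3782
radial distance = base radius + s = 50 + 9.3782 = 59.3782

59.3782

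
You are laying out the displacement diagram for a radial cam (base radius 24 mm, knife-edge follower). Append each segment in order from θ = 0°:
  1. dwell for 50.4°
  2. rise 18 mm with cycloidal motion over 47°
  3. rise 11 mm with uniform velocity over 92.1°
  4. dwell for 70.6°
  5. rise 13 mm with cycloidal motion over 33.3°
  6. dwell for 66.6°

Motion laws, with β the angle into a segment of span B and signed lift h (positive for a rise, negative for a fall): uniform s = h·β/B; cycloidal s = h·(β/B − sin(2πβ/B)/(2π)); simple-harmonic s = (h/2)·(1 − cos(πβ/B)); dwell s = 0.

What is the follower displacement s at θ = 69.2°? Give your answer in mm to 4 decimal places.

seg 1 [0°–50.4°] dwell: s stays 0.0000
seg 2 [50.4°–97.4°] cycloidal, h=18: θ=69.2° here. β=18.8, B=47. 18·(0.4000 − sin(2π·0.4000)/(2π)) = 5.5161 → s = 5.5161

5.5161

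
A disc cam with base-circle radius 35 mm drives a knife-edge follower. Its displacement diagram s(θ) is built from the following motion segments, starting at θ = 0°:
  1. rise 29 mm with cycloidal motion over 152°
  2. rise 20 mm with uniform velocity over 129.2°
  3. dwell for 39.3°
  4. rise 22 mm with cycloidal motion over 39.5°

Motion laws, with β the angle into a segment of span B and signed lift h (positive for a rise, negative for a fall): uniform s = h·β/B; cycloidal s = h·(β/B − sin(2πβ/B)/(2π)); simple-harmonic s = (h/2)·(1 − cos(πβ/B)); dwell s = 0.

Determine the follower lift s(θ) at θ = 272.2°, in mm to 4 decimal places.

seg 1 [0°–152°] cycloidal, h=29: full span → s += 29 → s = 29.0000
seg 2 [152°–281.2°] uniform, h=20: θ=272.2° here. β=120.2, B=129.2. 20·120.2/129.2 = 18.6068 → s = 47.6068

47.6068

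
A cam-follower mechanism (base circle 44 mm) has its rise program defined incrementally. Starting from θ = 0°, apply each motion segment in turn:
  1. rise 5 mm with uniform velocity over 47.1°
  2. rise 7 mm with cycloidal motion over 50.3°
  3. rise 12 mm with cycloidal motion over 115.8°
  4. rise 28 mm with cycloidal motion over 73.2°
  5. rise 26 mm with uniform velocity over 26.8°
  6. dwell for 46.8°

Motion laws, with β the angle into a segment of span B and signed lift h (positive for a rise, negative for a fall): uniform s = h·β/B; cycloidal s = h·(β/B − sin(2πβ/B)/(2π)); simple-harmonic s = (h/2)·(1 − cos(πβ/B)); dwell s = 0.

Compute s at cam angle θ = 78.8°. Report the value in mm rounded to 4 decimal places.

seg 1 [0°–47.1°] uniform, h=5: full span → s += 5 → s = 5.0000
seg 2 [47.1°–97.4°] cycloidal, h=7: θ=78.8° here. β=31.7, B=50.3. 7·(0.6302 − sin(2π·0.6302)/(2π)) = 5.2247 → s = 10.2247

10.2247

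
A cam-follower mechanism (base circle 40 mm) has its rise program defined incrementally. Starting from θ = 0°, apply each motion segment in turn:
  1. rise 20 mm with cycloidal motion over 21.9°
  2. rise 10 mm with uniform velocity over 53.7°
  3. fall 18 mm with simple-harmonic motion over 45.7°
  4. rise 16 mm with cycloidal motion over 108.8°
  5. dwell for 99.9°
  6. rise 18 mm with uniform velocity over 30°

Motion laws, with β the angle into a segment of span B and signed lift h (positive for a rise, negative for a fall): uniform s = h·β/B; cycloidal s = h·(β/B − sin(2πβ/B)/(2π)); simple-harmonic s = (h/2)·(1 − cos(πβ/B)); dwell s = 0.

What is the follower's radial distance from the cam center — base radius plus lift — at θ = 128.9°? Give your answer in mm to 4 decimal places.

seg 1 [0°–21.9°] cycloidal, h=20: full span → s += 20 → s = 20.0000
seg 2 [21.9°–75.6°] uniform, h=10: full span → s += 10 → s = 30.0000
seg 3 [75.6°–121.3°] simple-harmonic, h=-18: full span → s += -18 → s = 12.0000
seg 4 [121.3°–230.1°] cycloidal, h=16: θ=128.9° here. β=7.6, B=108.8. 16·(0.0699 − sin(2π·0.0699)/(2π)) = 0.0355 → s = 12.0355
radial distance = base radius + s = 40 + 12.0355 = 52.0355

52.0355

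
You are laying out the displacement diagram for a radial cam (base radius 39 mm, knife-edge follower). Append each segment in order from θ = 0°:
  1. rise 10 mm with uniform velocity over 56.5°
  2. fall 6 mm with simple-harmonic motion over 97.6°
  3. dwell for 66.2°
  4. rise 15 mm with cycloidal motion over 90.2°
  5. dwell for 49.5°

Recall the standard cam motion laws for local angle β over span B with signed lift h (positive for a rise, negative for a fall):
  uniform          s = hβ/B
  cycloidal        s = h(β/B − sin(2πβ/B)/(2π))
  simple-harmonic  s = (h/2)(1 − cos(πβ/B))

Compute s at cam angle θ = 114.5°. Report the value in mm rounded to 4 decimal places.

seg 1 [0°–56.5°] uniform, h=10: full span → s += 10 → s = 10.0000
seg 2 [56.5°–154.1°] simple-harmonic, h=-6: θ=114.5° here. β=58, B=97.6. -6/2·(1 − cos(π·0.5943)) = -3.8755 → s = 6.1245

6.1245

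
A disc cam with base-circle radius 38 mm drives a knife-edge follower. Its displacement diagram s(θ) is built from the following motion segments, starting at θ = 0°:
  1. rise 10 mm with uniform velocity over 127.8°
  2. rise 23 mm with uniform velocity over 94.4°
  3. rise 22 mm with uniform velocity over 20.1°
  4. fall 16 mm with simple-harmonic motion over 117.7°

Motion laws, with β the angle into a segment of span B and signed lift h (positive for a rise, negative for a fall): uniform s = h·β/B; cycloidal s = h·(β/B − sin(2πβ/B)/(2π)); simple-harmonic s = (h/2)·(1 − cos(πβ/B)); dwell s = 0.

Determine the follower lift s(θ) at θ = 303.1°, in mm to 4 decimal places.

seg 1 [0°–127.8°] uniform, h=10: full span → s += 10 → s = 10.0000
seg 2 [127.8°–222.2°] uniform, h=23: full span → s += 23 → s = 33.0000
seg 3 [222.2°–242.3°] uniform, h=22: full span → s += 22 → s = 55.0000
seg 4 [242.3°–360°] simple-harmonic, h=-16: θ=303.1° here. β=60.8, B=117.7. -16/2·(1 − cos(π·0.5166)) = -8.4162 → s = 46.5838

46.5838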